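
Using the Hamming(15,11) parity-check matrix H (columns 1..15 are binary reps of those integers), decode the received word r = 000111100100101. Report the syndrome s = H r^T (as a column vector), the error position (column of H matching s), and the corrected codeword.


s = (1, 0, 0, 0)^T, error position = 8, corrected codeword c = 000111110100101

Compute s = H r^T mod 2 one row at a time:
  s_1 = 0 + 0 + 1 + 0 + 0 + 1 + 0 + 1 = 3 ≡ 1 (mod 2).
  s_2 = 1 + 1 + 1 + 1 + 0 + 1 + 0 + 1 = 6 ≡ 0 (mod 2).
  s_3 = 0 + 0 + 1 + 1 + 1 + 0 + 0 + 1 = 4 ≡ 0 (mod 2).
  s_4 = 0 + 0 + 1 + 1 + 0 + 0 + 1 + 1 = 4 ≡ 0 (mod 2).
s = (1, 0, 0, 0)^T — this equals column 8 of H (binary 1000), so error is at position 8.
Correct: flip bit 8 of r = 000111100100101 to get c = 000111110100101.


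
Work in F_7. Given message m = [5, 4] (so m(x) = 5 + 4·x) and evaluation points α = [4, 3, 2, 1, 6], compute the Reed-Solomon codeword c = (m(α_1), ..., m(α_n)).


c = [0, 3, 6, 2, 1]

Message polynomial: m(x) = 5 + 4·x (mod 7).
For each evaluation point α_i, compute m(α_i) mod 7:
  α_1 = 4: Horner steps 4 → 0, so m(4) = 0.
  α_2 = 3: Horner steps 4 → 3, so m(3) = 3.
  α_3 = 2: Horner steps 4 → 6, so m(2) = 6.
  α_4 = 1: Horner steps 4 → 2, so m(1) = 2.
  α_5 = 6: Horner steps 4 → 1, so m(6) = 1.
Codeword c = [0, 3, 6, 2, 1] ∈ F_7^5.


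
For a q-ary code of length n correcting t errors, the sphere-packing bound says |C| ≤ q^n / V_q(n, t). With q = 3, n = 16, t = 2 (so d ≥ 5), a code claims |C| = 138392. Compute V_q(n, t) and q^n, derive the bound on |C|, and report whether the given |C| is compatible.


V_q(n, t) = 513, q^n = 43046721, Hamming bound = 83911, |C| = 138392 > bound (violated).

Step 1: Compute V_q(n, t) = Σ_{j=0}^2 C(n, j) (q−1)^j.
  j = 0: C(16,0)·(2)^0 = 1·1 = 1.
  j = 1: C(16,1)·(2)^1 = 16·2 = 32.
  j = 2: C(16,2)·(2)^2 = 120·4 = 480.
  V_q(n, t) = 1 + 32 + 480 = 513.
Step 2: q^n = 3^16 = 43046721.
Step 3: Hamming bound ⌊q^n / V_q(n,t)⌋ = ⌊43046721/513⌋ = 83911.
Step 4: Compare |C| = 138392 to 83911: violated.
The claimed |C| lies above the Hamming bound, so no 3-ary code of length 16 with d ≥ 5 can have 138392 codewords.


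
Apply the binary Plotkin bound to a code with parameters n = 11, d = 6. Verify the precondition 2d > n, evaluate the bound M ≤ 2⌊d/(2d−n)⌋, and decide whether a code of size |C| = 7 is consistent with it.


Plotkin bound M ≤ 12; given |C| = 7 ≤ bound (satisfied).

Check applicability: 2d = 12, n = 11.
2d − n = 1 > 0, so Plotkin applies.
Compute d/(2d−n) = 6/1 ≈ 6.0000.
⌊d/(2d−n)⌋ = 6.
Plotkin bound: M ≤ 2·6 = 12.
Given |C| = 7, check: satisfied.
This |C| is below the Plotkin bound.


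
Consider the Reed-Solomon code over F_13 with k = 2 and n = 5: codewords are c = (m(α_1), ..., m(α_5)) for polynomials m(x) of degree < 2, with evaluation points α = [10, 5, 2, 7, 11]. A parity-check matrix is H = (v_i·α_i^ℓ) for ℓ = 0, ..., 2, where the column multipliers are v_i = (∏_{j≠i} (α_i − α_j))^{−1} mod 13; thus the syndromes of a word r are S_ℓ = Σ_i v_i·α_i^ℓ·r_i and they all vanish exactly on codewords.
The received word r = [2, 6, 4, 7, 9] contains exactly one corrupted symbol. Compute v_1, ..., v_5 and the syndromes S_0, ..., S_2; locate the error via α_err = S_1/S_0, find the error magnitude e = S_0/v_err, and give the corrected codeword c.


S = (6, 12, 11), error at position 3, error magnitude e = 6, c = [2, 6, 11, 7, 9].

Step 1: column multipliers v_i = (∏_{j≠i}(α_i − α_j))^{−1} mod 13.
  i = 1 (α = 10): (10−5)(10−2)(10−7)(10−11) = 5·8·3·(−1) = −120 ≡ 10, so v_1 = 10^{−1} = 4 (mod 13).
  i = 2 (α = 5): (5−10)(5−2)(5−7)(5−11) = (−5)·3·(−2)·(−6) = −180 ≡ 2, so v_2 = 2^{−1} = 7 (mod 13).
  i = 3 (α = 2): (2−10)(2−5)(2−7)(2−11) = (−8)·(−3)·(−5)·(−9) = 1080 ≡ 1, so v_3 = 1^{−1} = 1 (mod 13).
  i = 4 (α = 7): (7−10)(7−5)(7−2)(7−11) = (−3)·2·5·(−4) = 120 ≡ 3, so v_4 = 3^{−1} = 9 (mod 13).
  i = 5 (α = 11): (11−10)(11−5)(11−2)(11−7) = 1·6·9·4 = 216 ≡ 8, so v_5 = 8^{−1} = 5 (mod 13).
  v = [4, 7, 1, 9, 5].
Step 2: syndromes of r = [2, 6, 4, 7, 9] (all sums mod 13).
  S_0 = Σ v_i r_i = 4·2 + 7·6 + 1·4 + 9·7 + 5·9 = 162 ≡ 6.
  S_1 = Σ v_i α_i r_i = 4·10·2 + 7·5·6 + 1·2·4 + 9·7·7 + 5·11·9 = 1234 ≡ 12.
  α_i^2 mod 13 = [9, 12, 4, 10, 4].
  S_2 = Σ v_i α_i^2 r_i = 4·9·2 + 7·12·6 + 1·4·4 + 9·10·7 + 5·4·9 = 1402 ≡ 11.
  S = (6, 12, 11) ≠ 0, so r is not a codeword (an error is present).
Step 3: locate the error. For a single error e at position i, S_ℓ = v_i·e·α_i^ℓ, so α_err = S_1/S_0.
  S_0^{−1} = 6^{−1} = 11 (mod 13), so α_err = 12·11 = 132 ≡ 2 = α_3. Error position i = 3.
  Consistency check: S_2/S_1 = 11·12 = 132 ≡ 2 = α_err ✓ (single-error assumption holds).
Step 4: error magnitude e = S_0/v_3 = S_0·∏_{j≠3}(α_3 − α_j) = 6·1 = 6 ≡ 6 (mod 13).
Step 5: correct position 3: c_3 = r_3 − e = 4 − 6 ≡ 11 (mod 13). Hence c = [2, 6, 11, 7, 9].
  Check: interpolating c through the α_i gives m(x) = 10 + 7·x (degree < 2) with m(α_i) = c_i for every i, so c is indeed a codeword.


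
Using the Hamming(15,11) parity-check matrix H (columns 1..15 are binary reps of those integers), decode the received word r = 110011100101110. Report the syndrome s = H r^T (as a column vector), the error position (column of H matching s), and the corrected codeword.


s = (0, 0, 1, 0)^T, error position = 2, corrected codeword c = 100011100101110

Compute s = H r^T mod 2 one row at a time:
  s_1 = 0 + 0 + 1 + 0 + 1 + 1 + 1 + 0 = 4 ≡ 0 (mod 2).
  s_2 = 0 + 1 + 1 + 1 + 1 + 1 + 1 + 0 = 6 ≡ 0 (mod 2).
  s_3 = 1 + 0 + 1 + 1 + 1 + 0 + 1 + 0 = 5 ≡ 1 (mod 2).
  s_4 = 1 + 0 + 1 + 1 + 0 + 0 + 1 + 0 = 4 ≡ 0 (mod 2).
s = (0, 0, 1, 0)^T — this equals column 2 of H (binary 0010), so error is at position 2.
Correct: flip bit 2 of r = 110011100101110 to get c = 100011100101110.


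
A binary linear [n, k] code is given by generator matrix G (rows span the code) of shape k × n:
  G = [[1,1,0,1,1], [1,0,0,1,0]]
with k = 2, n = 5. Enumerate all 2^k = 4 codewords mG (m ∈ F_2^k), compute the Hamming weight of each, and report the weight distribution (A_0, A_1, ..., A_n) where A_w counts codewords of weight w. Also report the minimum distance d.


Weight distribution: A_0 = 1, A_2 = 2, A_4 = 1. Minimum distance d = 2.

Enumerate all 2^2 = 4 messages m ∈ F_2^2.
For each, compute codeword c = mG in F_2^5, then tally its weight.
  m = 00 → c = 00000, weight = 0.
  m = 10 → c = 11011, weight = 4.
  m = 01 → c = 10010, weight = 2.
  m = 11 → c = 01001, weight = 2.
Tally weights:
  weight 0: 1 codewords.
  weight 2: 2 codewords.
  weight 4: 1 codewords.
Minimum distance d = smallest w > 0 with A_w > 0 = 2.
Sanity: Σ A_w = 4 = 2^2 = 4 ✓.


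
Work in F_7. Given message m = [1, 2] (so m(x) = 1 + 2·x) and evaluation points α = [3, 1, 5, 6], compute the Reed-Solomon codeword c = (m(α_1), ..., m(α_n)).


c = [0, 3, 4, 6]

Message polynomial: m(x) = 1 + 2·x (mod 7).
For each evaluation point α_i, compute m(α_i) mod 7:
  α_1 = 3: Horner steps 2 → 0, so m(3) = 0.
  α_2 = 1: Horner steps 2 → 3, so m(1) = 3.
  α_3 = 5: Horner steps 2 → 4, so m(5) = 4.
  α_4 = 6: Horner steps 2 → 6, so m(6) = 6.
Codeword c = [0, 3, 4, 6] ∈ F_7^4.


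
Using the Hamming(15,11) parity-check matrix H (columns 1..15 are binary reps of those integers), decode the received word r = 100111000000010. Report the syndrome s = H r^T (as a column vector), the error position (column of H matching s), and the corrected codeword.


s = (1, 0, 0, 0)^T, error position = 8, corrected codeword c = 100111010000010

Compute s = H r^T mod 2 one row at a time:
  s_1 = 0 + 0 + 0 + 0 + 0 + 0 + 1 + 0 = 1 ≡ 1 (mod 2).
  s_2 = 1 + 1 + 1 + 0 + 0 + 0 + 1 + 0 = 4 ≡ 0 (mod 2).
  s_3 = 0 + 0 + 1 + 0 + 0 + 0 + 1 + 0 = 2 ≡ 0 (mod 2).
  s_4 = 1 + 0 + 1 + 0 + 0 + 0 + 0 + 0 = 2 ≡ 0 (mod 2).
s = (1, 0, 0, 0)^T — this equals column 8 of H (binary 1000), so error is at position 8.
Correct: flip bit 8 of r = 100111000000010 to get c = 100111010000010.


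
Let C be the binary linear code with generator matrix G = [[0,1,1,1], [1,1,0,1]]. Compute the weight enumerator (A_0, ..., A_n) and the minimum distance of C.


Weight distribution: A_0 = 1, A_2 = 1, A_3 = 2. Minimum distance d = 2.

Enumerate all 2^2 = 4 messages m ∈ F_2^2.
For each, compute codeword c = mG in F_2^4, then tally its weight.
  m = 00 → c = 0000, weight = 0.
  m = 10 → c = 0111, weight = 3.
  m = 01 → c = 1101, weight = 3.
  m = 11 → c = 1010, weight = 2.
Tally weights:
  weight 0: 1 codewords.
  weight 2: 1 codewords.
  weight 3: 2 codewords.
Minimum distance d = smallest w > 0 with A_w > 0 = 2.
Sanity: Σ A_w = 4 = 2^2 = 4 ✓.


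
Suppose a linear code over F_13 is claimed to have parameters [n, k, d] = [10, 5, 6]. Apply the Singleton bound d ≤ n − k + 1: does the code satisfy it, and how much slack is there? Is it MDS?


Singleton RHS = n − k + 1 = 6, slack = 0, bound satisfied, MDS.

Singleton bound: d ≤ n − k + 1.
Here n = 10, k = 5, so n − k + 1 = 6.
Given d = 6, check d ≤ 6: YES.
Slack = (n − k + 1) − d = 0.
The code is MDS (slack = 0).
Description: the claimed parameters are [10, 5, 6]_13; such a code would be MDS (meets Singleton bound).


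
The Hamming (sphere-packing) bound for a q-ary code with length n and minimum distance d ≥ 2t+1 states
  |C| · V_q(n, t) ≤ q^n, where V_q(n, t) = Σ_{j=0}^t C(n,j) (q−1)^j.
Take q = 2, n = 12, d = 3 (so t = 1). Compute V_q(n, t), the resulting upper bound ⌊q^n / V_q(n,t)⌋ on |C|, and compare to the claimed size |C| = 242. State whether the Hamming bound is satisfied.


V_q(n, t) = 13, q^n = 4096, Hamming bound = 315, |C| = 242 ≤ bound (satisfied).

Step 1: Compute V_q(n, t) = Σ_{j=0}^1 C(n, j) (q−1)^j.
  j = 0: C(12,0)·(1)^0 = 1·1 = 1.
  j = 1: C(12,1)·(1)^1 = 12·1 = 12.
  V_q(n, t) = 1 + 12 = 13.
Step 2: q^n = 2^12 = 4096.
Step 3: Hamming bound ⌊q^n / V_q(n,t)⌋ = ⌊4096/13⌋ = 315.
Step 4: Compare |C| = 242 to 315: satisfied.
The claimed |C| lies below the Hamming bound.


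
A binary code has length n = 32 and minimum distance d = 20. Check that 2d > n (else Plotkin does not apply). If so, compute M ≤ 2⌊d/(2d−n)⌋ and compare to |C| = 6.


Plotkin bound M ≤ 4; given |C| = 6 > bound (violated).

Check applicability: 2d = 40, n = 32.
2d − n = 8 > 0, so Plotkin applies.
Compute d/(2d−n) = 20/8 ≈ 2.5000.
⌊d/(2d−n)⌋ = 2.
Plotkin bound: M ≤ 2·2 = 4.
Given |C| = 6, check: VIOLATED.
This |C| is above the Plotkin bound, so no binary code with n = 32, d = 20 and 6 codewords exists.


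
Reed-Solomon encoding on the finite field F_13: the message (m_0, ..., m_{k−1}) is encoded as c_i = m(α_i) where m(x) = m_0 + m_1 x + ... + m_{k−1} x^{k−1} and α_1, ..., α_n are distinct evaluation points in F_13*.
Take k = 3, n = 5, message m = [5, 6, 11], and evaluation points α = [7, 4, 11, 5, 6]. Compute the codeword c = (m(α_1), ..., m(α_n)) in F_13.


c = [1, 10, 11, 11, 8]

Message polynomial: m(x) = 5 + 6·x + 11·x^2 (mod 13).
For each evaluation point α_i, compute m(α_i) mod 13:
  α_1 = 7: Horner steps 11 → 5 → 1, so m(7) = 1.
  α_2 = 4: Horner steps 11 → 11 → 10, so m(4) = 10.
  α_3 = 11: Horner steps 11 → 10 → 11, so m(11) = 11.
  α_4 = 5: Horner steps 11 → 9 → 11, so m(5) = 11.
  α_5 = 6: Horner steps 11 → 7 → 8, so m(6) = 8.
Codeword c = [1, 10, 11, 11, 8] ∈ F_13^5.


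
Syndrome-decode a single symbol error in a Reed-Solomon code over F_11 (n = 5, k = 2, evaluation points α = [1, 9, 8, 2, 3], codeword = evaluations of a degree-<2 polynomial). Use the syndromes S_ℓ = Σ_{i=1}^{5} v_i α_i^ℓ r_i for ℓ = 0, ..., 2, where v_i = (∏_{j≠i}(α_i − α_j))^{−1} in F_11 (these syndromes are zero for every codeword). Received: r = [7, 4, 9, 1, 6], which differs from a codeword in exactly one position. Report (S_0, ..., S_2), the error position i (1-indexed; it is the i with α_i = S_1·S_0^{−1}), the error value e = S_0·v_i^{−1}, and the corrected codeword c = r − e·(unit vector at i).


S = (2, 7, 8), error at position 2, error magnitude e = 1, c = [7, 3, 9, 1, 6].

Step 1: column multipliers v_i = (∏_{j≠i}(α_i − α_j))^{−1} mod 11.
  i = 1 (α = 1): (1−9)(1−8)(1−2)(1−3) = (−8)·(−7)·(−1)·(−2) = 112 ≡ 2, so v_1 = 2^{−1} = 6 (mod 11).
  i = 2 (α = 9): (9−1)(9−8)(9−2)(9−3) = 8·1·7·6 = 336 ≡ 6, so v_2 = 6^{−1} = 2 (mod 11).
  i = 3 (α = 8): (8−1)(8−9)(8−2)(8−3) = 7·(−1)·6·5 = −210 ≡ 10, so v_3 = 10^{−1} = 10 (mod 11).
  i = 4 (α = 2): (2−1)(2−9)(2−8)(2−3) = 1·(−7)·(−6)·(−1) = −42 ≡ 2, so v_4 = 2^{−1} = 6 (mod 11).
  i = 5 (α = 3): (3−1)(3−9)(3−8)(3−2) = 2·(−6)·(−5)·1 = 60 ≡ 5, so v_5 = 5^{−1} = 9 (mod 11).
  v = [6, 2, 10, 6, 9].
Step 2: syndromes of r = [7, 4, 9, 1, 6] (all sums mod 11).
  S_0 = Σ v_i r_i = 6·7 + 2·4 + 10·9 + 6·1 + 9·6 = 200 ≡ 2.
  S_1 = Σ v_i α_i r_i = 6·1·7 + 2·9·4 + 10·8·9 + 6·2·1 + 9·3·6 = 1008 ≡ 7.
  α_i^2 mod 11 = [1, 4, 9, 4, 9].
  S_2 = Σ v_i α_i^2 r_i = 6·1·7 + 2·4·4 + 10·9·9 + 6·4·1 + 9·9·6 = 1394 ≡ 8.
  S = (2, 7, 8) ≠ 0, so r is not a codeword (an error is present).
Step 3: locate the error. For a single error e at position i, S_ℓ = v_i·e·α_i^ℓ, so α_err = S_1/S_0.
  S_0^{−1} = 2^{−1} = 6 (mod 11), so α_err = 7·6 = 42 ≡ 9 = α_2. Error position i = 2.
  Consistency check: S_2/S_1 = 8·8 = 64 ≡ 9 = α_err ✓ (single-error assumption holds).
Step 4: error magnitude e = S_0/v_2 = S_0·∏_{j≠2}(α_2 − α_j) = 2·6 = 12 ≡ 1 (mod 11).
Step 5: correct position 2: c_2 = r_2 − e = 4 − 1 ≡ 3 (mod 11). Hence c = [7, 3, 9, 1, 6].
  Check: interpolating c through the α_i gives m(x) = 2 + 5·x (degree < 2) with m(α_i) = c_i for every i, so c is indeed a codeword.


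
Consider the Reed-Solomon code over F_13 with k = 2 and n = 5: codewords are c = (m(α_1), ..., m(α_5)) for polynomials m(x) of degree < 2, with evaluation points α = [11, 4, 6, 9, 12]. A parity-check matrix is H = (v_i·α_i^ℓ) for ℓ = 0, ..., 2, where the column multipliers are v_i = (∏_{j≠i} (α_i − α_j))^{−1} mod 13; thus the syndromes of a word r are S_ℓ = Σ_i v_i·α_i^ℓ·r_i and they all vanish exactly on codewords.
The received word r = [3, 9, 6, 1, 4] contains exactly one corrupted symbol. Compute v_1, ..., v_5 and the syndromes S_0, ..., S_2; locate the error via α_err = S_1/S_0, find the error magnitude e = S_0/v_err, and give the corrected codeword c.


S = (4, 11, 1), error at position 3, error magnitude e = 8, c = [3, 9, 11, 1, 4].

Step 1: column multipliers v_i = (∏_{j≠i}(α_i − α_j))^{−1} mod 13.
  i = 1 (α = 11): (11−4)(11−6)(11−9)(11−12) = 7·5·2·(−1) = −70 ≡ 8, so v_1 = 8^{−1} = 5 (mod 13).
  i = 2 (α = 4): (4−11)(4−6)(4−9)(4−12) = (−7)·(−2)·(−5)·(−8) = 560 ≡ 1, so v_2 = 1^{−1} = 1 (mod 13).
  i = 3 (α = 6): (6−11)(6−4)(6−9)(6−12) = (−5)·2·(−3)·(−6) = −180 ≡ 2, so v_3 = 2^{−1} = 7 (mod 13).
  i = 4 (α = 9): (9−11)(9−4)(9−6)(9−12) = (−2)·5·3·(−3) = 90 ≡ 12, so v_4 = 12^{−1} = 12 (mod 13).
  i = 5 (α = 12): (12−11)(12−4)(12−6)(12−9) = 1·8·6·3 = 144 ≡ 1, so v_5 = 1^{−1} = 1 (mod 13).
  v = [5, 1, 7, 12, 1].
Step 2: syndromes of r = [3, 9, 6, 1, 4] (all sums mod 13).
  S_0 = Σ v_i r_i = 5·3 + 1·9 + 7·6 + 12·1 + 1·4 = 82 ≡ 4.
  S_1 = Σ v_i α_i r_i = 5·11·3 + 1·4·9 + 7·6·6 + 12·9·1 + 1·12·4 = 609 ≡ 11.
  α_i^2 mod 13 = [4, 3, 10, 3, 1].
  S_2 = Σ v_i α_i^2 r_i = 5·4·3 + 1·3·9 + 7·10·6 + 12·3·1 + 1·1·4 = 547 ≡ 1.
  S = (4, 11, 1) ≠ 0, so r is not a codeword (an error is present).
Step 3: locate the error. For a single error e at position i, S_ℓ = v_i·e·α_i^ℓ, so α_err = S_1/S_0.
  S_0^{−1} = 4^{−1} = 10 (mod 13), so α_err = 11·10 = 110 ≡ 6 = α_3. Error position i = 3.
  Consistency check: S_2/S_1 = 1·6 = 6 ≡ 6 = α_err ✓ (single-error assumption holds).
Step 4: error magnitude e = S_0/v_3 = S_0·∏_{j≠3}(α_3 − α_j) = 4·2 = 8 ≡ 8 (mod 13).
Step 5: correct position 3: c_3 = r_3 − e = 6 − 8 ≡ 11 (mod 13). Hence c = [3, 9, 11, 1, 4].
  Check: interpolating c through the α_i gives m(x) = 5 + 1·x (degree < 2) with m(α_i) = c_i for every i, so c is indeed a codeword.


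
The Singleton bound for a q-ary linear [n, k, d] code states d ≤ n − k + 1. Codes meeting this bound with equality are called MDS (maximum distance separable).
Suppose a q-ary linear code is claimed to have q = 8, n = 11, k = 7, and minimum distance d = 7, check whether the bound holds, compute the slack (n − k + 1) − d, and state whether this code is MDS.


Singleton RHS = n − k + 1 = 5, slack = -2, bound violated (no such code; not MDS).

Singleton bound: d ≤ n − k + 1.
Here n = 11, k = 7, so n − k + 1 = 5.
Given d = 7, check d ≤ 5: NO.
Slack = (n − k + 1) − d = -2.
The slack is negative: d = 7 exceeds n − k + 1 = 5 by 2, so the Singleton bound is violated and no linear [11, 7, 7]_8 code can exist. In particular it is not MDS (MDS requires d = n − k + 1 exactly).
Description: the claimed parameters are [11, 7, 7]_8; such a code would be impossible (violates the Singleton bound).


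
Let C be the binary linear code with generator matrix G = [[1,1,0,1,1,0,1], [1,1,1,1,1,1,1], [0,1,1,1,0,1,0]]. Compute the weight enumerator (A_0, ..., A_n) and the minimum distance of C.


Weight distribution: A_0 = 1, A_2 = 2, A_3 = 1, A_4 = 1, A_5 = 2, A_7 = 1. Minimum distance d = 2.

Enumerate all 2^3 = 8 messages m ∈ F_2^3.
For each, compute codeword c = mG in F_2^7, then tally its weight.
  m = 000 → c = 0000000, weight = 0.
  m = 100 → c = 1101101, weight = 5.
  m = 010 → c = 1111111, weight = 7.
  m = 110 → c = 0010010, weight = 2.
  m = 001 → c = 0111010, weight = 4.
  m = 101 → c = 1010111, weight = 5.
  m = 011 → c = 1000101, weight = 3.
  m = 111 → c = 0101000, weight = 2.
Tally weights:
  weight 0: 1 codewords.
  weight 2: 2 codewords.
  weight 3: 1 codewords.
  weight 4: 1 codewords.
  weight 5: 2 codewords.
  weight 7: 1 codewords.
Minimum distance d = smallest w > 0 with A_w > 0 = 2.
Sanity: Σ A_w = 8 = 2^3 = 8 ✓.


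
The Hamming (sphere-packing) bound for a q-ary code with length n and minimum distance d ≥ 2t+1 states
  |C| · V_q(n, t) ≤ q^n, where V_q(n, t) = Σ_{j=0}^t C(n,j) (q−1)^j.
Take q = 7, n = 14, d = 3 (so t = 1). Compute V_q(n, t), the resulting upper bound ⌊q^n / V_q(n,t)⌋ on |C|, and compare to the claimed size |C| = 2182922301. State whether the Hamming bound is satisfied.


V_q(n, t) = 85, q^n = 678223072849, Hamming bound = 7979094974, |C| = 2182922301 ≤ bound (satisfied).

Step 1: Compute V_q(n, t) = Σ_{j=0}^1 C(n, j) (q−1)^j.
  j = 0: C(14,0)·(6)^0 = 1·1 = 1.
  j = 1: C(14,1)·(6)^1 = 14·6 = 84.
  V_q(n, t) = 1 + 84 = 85.
Step 2: q^n = 7^14 = 678223072849.
Step 3: Hamming bound ⌊q^n / V_q(n,t)⌋ = ⌊678223072849/85⌋ = 7979094974.
Step 4: Compare |C| = 2182922301 to 7979094974: satisfied.
The claimed |C| lies below the Hamming bound.


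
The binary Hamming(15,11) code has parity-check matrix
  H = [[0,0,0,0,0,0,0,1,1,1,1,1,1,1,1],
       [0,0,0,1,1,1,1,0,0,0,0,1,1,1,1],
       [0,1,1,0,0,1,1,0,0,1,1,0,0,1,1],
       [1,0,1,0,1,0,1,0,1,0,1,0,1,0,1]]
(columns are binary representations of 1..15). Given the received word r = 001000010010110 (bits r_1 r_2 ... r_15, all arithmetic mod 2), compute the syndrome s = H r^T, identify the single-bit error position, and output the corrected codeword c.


s = (0, 0, 1, 1)^T, error position = 3, corrected codeword c = 000000010010110

Compute s = H r^T mod 2 one row at a time:
  s_1 = 1 + 0 + 0 + 1 + 0 + 1 + 1 + 0 = 4 ≡ 0 (mod 2).
  s_2 = 0 + 0 + 0 + 0 + 0 + 1 + 1 + 0 = 2 ≡ 0 (mod 2).
  s_3 = 0 + 1 + 0 + 0 + 0 + 1 + 1 + 0 = 3 ≡ 1 (mod 2).
  s_4 = 0 + 1 + 0 + 0 + 0 + 1 + 1 + 0 = 3 ≡ 1 (mod 2).
s = (0, 0, 1, 1)^T — this equals column 3 of H (binary 0011), so error is at position 3.
Correct: flip bit 3 of r = 001000010010110 to get c = 000000010010110.


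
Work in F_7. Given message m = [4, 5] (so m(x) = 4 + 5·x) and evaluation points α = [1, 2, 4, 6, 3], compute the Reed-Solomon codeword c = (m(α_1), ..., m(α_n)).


c = [2, 0, 3, 6, 5]

Message polynomial: m(x) = 4 + 5·x (mod 7).
For each evaluation point α_i, compute m(α_i) mod 7:
  α_1 = 1: Horner steps 5 → 2, so m(1) = 2.
  α_2 = 2: Horner steps 5 → 0, so m(2) = 0.
  α_3 = 4: Horner steps 5 → 3, so m(4) = 3.
  α_4 = 6: Horner steps 5 → 6, so m(6) = 6.
  α_5 = 3: Horner steps 5 → 5, so m(3) = 5.
Codeword c = [2, 0, 3, 6, 5] ∈ F_7^5.


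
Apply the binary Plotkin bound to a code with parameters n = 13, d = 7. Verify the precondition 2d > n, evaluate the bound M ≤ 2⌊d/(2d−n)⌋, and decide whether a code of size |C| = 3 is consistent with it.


Plotkin bound M ≤ 14; given |C| = 3 ≤ bound (satisfied).

Check applicability: 2d = 14, n = 13.
2d − n = 1 > 0, so Plotkin applies.
Compute d/(2d−n) = 7/1 ≈ 7.0000.
⌊d/(2d−n)⌋ = 7.
Plotkin bound: M ≤ 2·7 = 14.
Given |C| = 3, check: satisfied.
This |C| is below the Plotkin bound.


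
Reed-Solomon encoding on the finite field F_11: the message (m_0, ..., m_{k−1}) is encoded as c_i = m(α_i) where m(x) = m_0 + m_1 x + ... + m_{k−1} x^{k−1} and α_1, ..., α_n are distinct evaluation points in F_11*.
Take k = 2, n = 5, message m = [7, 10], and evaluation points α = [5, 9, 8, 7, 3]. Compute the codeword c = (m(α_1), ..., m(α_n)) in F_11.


c = [2, 9, 10, 0, 4]

Message polynomial: m(x) = 7 + 10·x (mod 11).
For each evaluation point α_i, compute m(α_i) mod 11:
  α_1 = 5: Horner steps 10 → 2, so m(5) = 2.
  α_2 = 9: Horner steps 10 → 9, so m(9) = 9.
  α_3 = 8: Horner steps 10 → 10, so m(8) = 10.
  α_4 = 7: Horner steps 10 → 0, so m(7) = 0.
  α_5 = 3: Horner steps 10 → 4, so m(3) = 4.
Codeword c = [2, 9, 10, 0, 4] ∈ F_11^5.


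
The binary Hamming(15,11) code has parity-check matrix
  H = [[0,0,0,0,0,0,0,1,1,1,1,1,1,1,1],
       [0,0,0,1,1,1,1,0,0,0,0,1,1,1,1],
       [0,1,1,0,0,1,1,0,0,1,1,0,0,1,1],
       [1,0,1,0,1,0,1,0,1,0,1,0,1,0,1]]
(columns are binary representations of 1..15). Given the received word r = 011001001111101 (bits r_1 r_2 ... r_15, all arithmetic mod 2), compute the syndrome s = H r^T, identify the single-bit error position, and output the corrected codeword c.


s = (0, 0, 0, 1)^T, error position = 1, corrected codeword c = 111001001111101

Compute s = H r^T mod 2 one row at a time:
  s_1 = 0 + 1 + 1 + 1 + 1 + 1 + 0 + 1 = 6 ≡ 0 (mod 2).
  s_2 = 0 + 0 + 1 + 0 + 1 + 1 + 0 + 1 = 4 ≡ 0 (mod 2).
  s_3 = 1 + 1 + 1 + 0 + 1 + 1 + 0 + 1 = 6 ≡ 0 (mod 2).
  s_4 = 0 + 1 + 0 + 0 + 1 + 1 + 1 + 1 = 5 ≡ 1 (mod 2).
s = (0, 0, 0, 1)^T — this equals column 1 of H (binary 0001), so error is at position 1.
Correct: flip bit 1 of r = 011001001111101 to get c = 111001001111101.


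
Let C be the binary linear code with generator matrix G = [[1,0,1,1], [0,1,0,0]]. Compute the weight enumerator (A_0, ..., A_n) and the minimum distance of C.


Weight distribution: A_0 = 1, A_1 = 1, A_3 = 1, A_4 = 1. Minimum distance d = 1.

Enumerate all 2^2 = 4 messages m ∈ F_2^2.
For each, compute codeword c = mG in F_2^4, then tally its weight.
  m = 00 → c = 0000, weight = 0.
  m = 10 → c = 1011, weight = 3.
  m = 01 → c = 0100, weight = 1.
  m = 11 → c = 1111, weight = 4.
Tally weights:
  weight 0: 1 codewords.
  weight 1: 1 codewords.
  weight 3: 1 codewords.
  weight 4: 1 codewords.
Minimum distance d = smallest w > 0 with A_w > 0 = 1.
Sanity: Σ A_w = 4 = 2^2 = 4 ✓.


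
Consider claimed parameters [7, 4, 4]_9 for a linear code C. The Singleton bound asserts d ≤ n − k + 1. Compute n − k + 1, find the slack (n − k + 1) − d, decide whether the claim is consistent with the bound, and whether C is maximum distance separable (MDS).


Singleton RHS = n − k + 1 = 4, slack = 0, bound satisfied, MDS.

Singleton bound: d ≤ n − k + 1.
Here n = 7, k = 4, so n − k + 1 = 4.
Given d = 4, check d ≤ 4: YES.
Slack = (n − k + 1) − d = 0.
The code is MDS (slack = 0).
Description: the claimed parameters are [7, 4, 4]_9; such a code would be MDS (meets Singleton bound).


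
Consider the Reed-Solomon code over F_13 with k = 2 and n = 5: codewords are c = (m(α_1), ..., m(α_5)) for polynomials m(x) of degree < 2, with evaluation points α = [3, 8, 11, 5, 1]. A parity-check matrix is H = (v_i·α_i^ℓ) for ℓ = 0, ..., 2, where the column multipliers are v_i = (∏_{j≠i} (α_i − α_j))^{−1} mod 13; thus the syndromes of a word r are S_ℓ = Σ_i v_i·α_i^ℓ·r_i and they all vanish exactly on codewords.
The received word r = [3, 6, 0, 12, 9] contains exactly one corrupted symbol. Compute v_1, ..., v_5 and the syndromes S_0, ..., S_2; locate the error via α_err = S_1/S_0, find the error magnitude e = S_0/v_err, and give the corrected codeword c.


S = (2, 2, 2), error at position 5, error magnitude e = 2, c = [3, 6, 0, 12, 7].

Step 1: column multipliers v_i = (∏_{j≠i}(α_i − α_j))^{−1} mod 13.
  i = 1 (α = 3): (3−8)(3−11)(3−5)(3−1) = (−5)·(−8)·(−2)·2 = −160 ≡ 9, so v_1 = 9^{−1} = 3 (mod 13).
  i = 2 (α = 8): (8−3)(8−11)(8−5)(8−1) = 5·(−3)·3·7 = −315 ≡ 10, so v_2 = 10^{−1} = 4 (mod 13).
  i = 3 (α = 11): (11−3)(11−8)(11−5)(11−1) = 8·3·6·10 = 1440 ≡ 10, so v_3 = 10^{−1} = 4 (mod 13).
  i = 4 (α = 5): (5−3)(5−8)(5−11)(5−1) = 2·(−3)·(−6)·4 = 144 ≡ 1, so v_4 = 1^{−1} = 1 (mod 13).
  i = 5 (α = 1): (1−3)(1−8)(1−11)(1−5) = (−2)·(−7)·(−10)·(−4) = 560 ≡ 1, so v_5 = 1^{−1} = 1 (mod 13).
  v = [3, 4, 4, 1, 1].
Step 2: syndromes of r = [3, 6, 0, 12, 9] (all sums mod 13).
  S_0 = Σ v_i r_i = 3·3 + 4·6 + 4·0 + 1·12 + 1·9 = 54 ≡ 2.
  S_1 = Σ v_i α_i r_i = 3·3·3 + 4·8·6 + 4·11·0 + 1·5·12 + 1·1·9 = 288 ≡ 2.
  α_i^2 mod 13 = [9, 12, 4, 12, 1].
  S_2 = Σ v_i α_i^2 r_i = 3·9·3 + 4·12·6 + 4·4·0 + 1·12·12 + 1·1·9 = 522 ≡ 2.
  S = (2, 2, 2) ≠ 0, so r is not a codeword (an error is present).
Step 3: locate the error. For a single error e at position i, S_ℓ = v_i·e·α_i^ℓ, so α_err = S_1/S_0.
  S_0^{−1} = 2^{−1} = 7 (mod 13), so α_err = 2·7 = 14 ≡ 1 = α_5. Error position i = 5.
  Consistency check: S_2/S_1 = 2·7 = 14 ≡ 1 = α_err ✓ (single-error assumption holds).
Step 4: error magnitude e = S_0/v_5 = S_0·∏_{j≠5}(α_5 − α_j) = 2·1 = 2 ≡ 2 (mod 13).
Step 5: correct position 5: c_5 = r_5 − e = 9 − 2 ≡ 7 (mod 13). Hence c = [3, 6, 0, 12, 7].
  Check: interpolating c through the α_i gives m(x) = 9 + 11·x (degree < 2) with m(α_i) = c_i for every i, so c is indeed a codeword.


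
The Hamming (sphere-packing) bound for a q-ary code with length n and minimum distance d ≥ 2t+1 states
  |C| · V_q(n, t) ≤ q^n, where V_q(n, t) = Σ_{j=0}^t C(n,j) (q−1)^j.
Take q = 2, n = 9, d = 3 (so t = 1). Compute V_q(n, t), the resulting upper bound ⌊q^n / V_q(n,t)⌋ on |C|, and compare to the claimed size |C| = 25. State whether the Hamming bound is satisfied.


V_q(n, t) = 10, q^n = 512, Hamming bound = 51, |C| = 25 ≤ bound (satisfied).

Step 1: Compute V_q(n, t) = Σ_{j=0}^1 C(n, j) (q−1)^j.
  j = 0: C(9,0)·(1)^0 = 1·1 = 1.
  j = 1: C(9,1)·(1)^1 = 9·1 = 9.
  V_q(n, t) = 1 + 9 = 10.
Step 2: q^n = 2^9 = 512.
Step 3: Hamming bound ⌊q^n / V_q(n,t)⌋ = ⌊512/10⌋ = 51.
Step 4: Compare |C| = 25 to 51: satisfied.
The claimed |C| lies below the Hamming bound.


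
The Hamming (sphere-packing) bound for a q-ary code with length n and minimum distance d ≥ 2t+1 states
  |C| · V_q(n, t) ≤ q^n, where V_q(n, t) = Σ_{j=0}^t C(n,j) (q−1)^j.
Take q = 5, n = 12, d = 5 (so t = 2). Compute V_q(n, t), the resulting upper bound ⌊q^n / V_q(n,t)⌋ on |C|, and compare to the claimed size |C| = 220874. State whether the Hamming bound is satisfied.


V_q(n, t) = 1105, q^n = 244140625, Hamming bound = 220941, |C| = 220874 ≤ bound (satisfied).

Step 1: Compute V_q(n, t) = Σ_{j=0}^2 C(n, j) (q−1)^j.
  j = 0: C(12,0)·(4)^0 = 1·1 = 1.
  j = 1: C(12,1)·(4)^1 = 12·4 = 48.
  j = 2: C(12,2)·(4)^2 = 66·16 = 1056.
  V_q(n, t) = 1 + 48 + 1056 = 1105.
Step 2: q^n = 5^12 = 244140625.
Step 3: Hamming bound ⌊q^n / V_q(n,t)⌋ = ⌊244140625/1105⌋ = 220941.
Step 4: Compare |C| = 220874 to 220941: satisfied.
The claimed |C| lies below the Hamming bound.


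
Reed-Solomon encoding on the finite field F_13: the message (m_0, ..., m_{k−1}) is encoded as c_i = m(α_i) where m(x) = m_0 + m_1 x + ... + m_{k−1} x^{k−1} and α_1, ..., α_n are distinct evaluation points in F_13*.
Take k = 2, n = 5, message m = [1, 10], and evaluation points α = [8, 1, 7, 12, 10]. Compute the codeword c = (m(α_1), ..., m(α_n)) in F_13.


c = [3, 11, 6, 4, 10]

Message polynomial: m(x) = 1 + 10·x (mod 13).
For each evaluation point α_i, compute m(α_i) mod 13:
  α_1 = 8: Horner steps 10 → 3, so m(8) = 3.
  α_2 = 1: Horner steps 10 → 11, so m(1) = 11.
  α_3 = 7: Horner steps 10 → 6, so m(7) = 6.
  α_4 = 12: Horner steps 10 → 4, so m(12) = 4.
  α_5 = 10: Horner steps 10 → 10, so m(10) = 10.
Codeword c = [3, 11, 6, 4, 10] ∈ F_13^5.


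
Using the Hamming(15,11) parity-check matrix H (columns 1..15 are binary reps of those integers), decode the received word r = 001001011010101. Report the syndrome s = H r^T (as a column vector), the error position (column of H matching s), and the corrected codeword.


s = (1, 1, 0, 1)^T, error position = 13, corrected codeword c = 001001011010001

Compute s = H r^T mod 2 one row at a time:
  s_1 = 1 + 1 + 0 + 1 + 0 + 1 + 0 + 1 = 5 ≡ 1 (mod 2).
  s_2 = 0 + 0 + 1 + 0 + 0 + 1 + 0 + 1 = 3 ≡ 1 (mod 2).
  s_3 = 0 + 1 + 1 + 0 + 0 + 1 + 0 + 1 = 4 ≡ 0 (mod 2).
  s_4 = 0 + 1 + 0 + 0 + 1 + 1 + 1 + 1 = 5 ≡ 1 (mod 2).
s = (1, 1, 0, 1)^T — this equals column 13 of H (binary 1101), so error is at position 13.
Correct: flip bit 13 of r = 001001011010101 to get c = 001001011010001.


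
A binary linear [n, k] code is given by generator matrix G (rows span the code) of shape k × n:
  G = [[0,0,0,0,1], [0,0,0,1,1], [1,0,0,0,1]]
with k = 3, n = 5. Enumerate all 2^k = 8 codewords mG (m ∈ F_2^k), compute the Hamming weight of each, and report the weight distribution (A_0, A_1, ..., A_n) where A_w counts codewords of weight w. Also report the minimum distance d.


Weight distribution: A_0 = 1, A_1 = 3, A_2 = 3, A_3 = 1. Minimum distance d = 1.

Enumerate all 2^3 = 8 messages m ∈ F_2^3.
For each, compute codeword c = mG in F_2^5, then tally its weight.
  m = 000 → c = 00000, weight = 0.
  m = 100 → c = 00001, weight = 1.
  m = 010 → c = 00011, weight = 2.
  m = 110 → c = 00010, weight = 1.
  m = 001 → c = 10001, weight = 2.
  m = 101 → c = 10000, weight = 1.
  m = 011 → c = 10010, weight = 2.
  m = 111 → c = 10011, weight = 3.
Tally weights:
  weight 0: 1 codewords.
  weight 1: 3 codewords.
  weight 2: 3 codewords.
  weight 3: 1 codewords.
Minimum distance d = smallest w > 0 with A_w > 0 = 1.
Sanity: Σ A_w = 8 = 2^3 = 8 ✓.


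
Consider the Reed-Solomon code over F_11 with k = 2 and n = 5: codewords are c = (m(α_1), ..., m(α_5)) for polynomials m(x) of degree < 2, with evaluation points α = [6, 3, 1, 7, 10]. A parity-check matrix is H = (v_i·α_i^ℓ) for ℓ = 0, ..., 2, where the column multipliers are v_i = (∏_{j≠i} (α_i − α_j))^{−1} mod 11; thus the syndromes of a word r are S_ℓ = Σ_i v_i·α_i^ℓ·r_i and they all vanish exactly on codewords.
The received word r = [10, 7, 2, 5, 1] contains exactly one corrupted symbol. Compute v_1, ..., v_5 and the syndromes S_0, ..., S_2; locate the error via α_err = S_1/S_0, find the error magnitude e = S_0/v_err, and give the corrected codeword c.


S = (6, 7, 10), error at position 2, error magnitude e = 4, c = [10, 3, 2, 5, 1].

Step 1: column multipliers v_i = (∏_{j≠i}(α_i − α_j))^{−1} mod 11.
  i = 1 (α = 6): (6−3)(6−1)(6−7)(6−10) = 3·5·(−1)·(−4) = 60 ≡ 5, so v_1 = 5^{−1} = 9 (mod 11).
  i = 2 (α = 3): (3−6)(3−1)(3−7)(3−10) = (−3)·2·(−4)·(−7) = −168 ≡ 8, so v_2 = 8^{−1} = 7 (mod 11).
  i = 3 (α = 1): (1−6)(1−3)(1−7)(1−10) = (−5)·(−2)·(−6)·(−9) = 540 ≡ 1, so v_3 = 1^{−1} = 1 (mod 11).
  i = 4 (α = 7): (7−6)(7−3)(7−1)(7−10) = 1·4·6·(−3) = −72 ≡ 5, so v_4 = 5^{−1} = 9 (mod 11).
  i = 5 (α = 10): (10−6)(10−3)(10−1)(10−7) = 4·7·9·3 = 756 ≡ 8, so v_5 = 8^{−1} = 7 (mod 11).
  v = [9, 7, 1, 9, 7].
Step 2: syndromes of r = [10, 7, 2, 5, 1] (all sums mod 11).
  S_0 = Σ v_i r_i = 9·10 + 7·7 + 1·2 + 9·5 + 7·1 = 193 ≡ 6.
  S_1 = Σ v_i α_i r_i = 9·6·10 + 7·3·7 + 1·1·2 + 9·7·5 + 7·10·1 = 1074 ≡ 7.
  α_i^2 mod 11 = [3, 9, 1, 5, 1].
  S_2 = Σ v_i α_i^2 r_i = 9·3·10 + 7·9·7 + 1·1·2 + 9·5·5 + 7·1·1 = 945 ≡ 10.
  S = (6, 7, 10) ≠ 0, so r is not a codeword (an error is present).
Step 3: locate the error. For a single error e at position i, S_ℓ = v_i·e·α_i^ℓ, so α_err = S_1/S_0.
  S_0^{−1} = 6^{−1} = 2 (mod 11), so α_err = 7·2 = 14 ≡ 3 = α_2. Error position i = 2.
  Consistency check: S_2/S_1 = 10·8 = 80 ≡ 3 = α_err ✓ (single-error assumption holds).
Step 4: error magnitude e = S_0/v_2 = S_0·∏_{j≠2}(α_2 − α_j) = 6·8 = 48 ≡ 4 (mod 11).
Step 5: correct position 2: c_2 = r_2 − e = 7 − 4 ≡ 3 (mod 11). Hence c = [10, 3, 2, 5, 1].
  Check: interpolating c through the α_i gives m(x) = 7 + 6·x (degree < 2) with m(α_i) = c_i for every i, so c is indeed a codeword.


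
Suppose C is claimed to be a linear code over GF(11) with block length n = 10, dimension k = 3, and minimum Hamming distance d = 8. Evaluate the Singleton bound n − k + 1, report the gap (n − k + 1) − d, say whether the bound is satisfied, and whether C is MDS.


Singleton RHS = n − k + 1 = 8, slack = 0, bound satisfied, MDS.

Singleton bound: d ≤ n − k + 1.
Here n = 10, k = 3, so n − k + 1 = 8.
Given d = 8, check d ≤ 8: YES.
Slack = (n − k + 1) − d = 0.
The code is MDS (slack = 0).
Description: the claimed parameters are [10, 3, 8]_11; such a code would be MDS (meets Singleton bound).


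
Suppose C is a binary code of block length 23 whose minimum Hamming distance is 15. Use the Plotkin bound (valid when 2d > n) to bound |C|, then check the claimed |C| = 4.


Plotkin bound M ≤ 4; given |C| = 4 ≤ bound (satisfied).

Check applicability: 2d = 30, n = 23.
2d − n = 7 > 0, so Plotkin applies.
Compute d/(2d−n) = 15/7 ≈ 2.1429.
⌊d/(2d−n)⌋ = 2.
Plotkin bound: M ≤ 2·2 = 4.
Given |C| = 4, check: satisfied.
This |C| is at the Plotkin bound.


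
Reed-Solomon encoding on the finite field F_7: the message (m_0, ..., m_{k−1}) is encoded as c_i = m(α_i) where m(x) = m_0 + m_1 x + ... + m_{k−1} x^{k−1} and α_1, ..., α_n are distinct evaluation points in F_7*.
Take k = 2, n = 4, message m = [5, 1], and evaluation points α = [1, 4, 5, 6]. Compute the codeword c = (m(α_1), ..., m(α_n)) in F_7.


c = [6, 2, 3, 4]

Message polynomial: m(x) = 5 + 1·x (mod 7).
For each evaluation point α_i, compute m(α_i) mod 7:
  α_1 = 1: Horner steps 1 → 6, so m(1) = 6.
  α_2 = 4: Horner steps 1 → 2, so m(4) = 2.
  α_3 = 5: Horner steps 1 → 3, so m(5) = 3.
  α_4 = 6: Horner steps 1 → 4, so m(6) = 4.
Codeword c = [6, 2, 3, 4] ∈ F_7^4.


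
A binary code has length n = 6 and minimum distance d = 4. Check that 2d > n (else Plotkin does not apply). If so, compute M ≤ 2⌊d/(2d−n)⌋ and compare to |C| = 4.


Plotkin bound M ≤ 4; given |C| = 4 ≤ bound (satisfied).

Check applicability: 2d = 8, n = 6.
2d − n = 2 > 0, so Plotkin applies.
Compute d/(2d−n) = 4/2 ≈ 2.0000.
⌊d/(2d−n)⌋ = 2.
Plotkin bound: M ≤ 2·2 = 4.
Given |C| = 4, check: satisfied.
This |C| is at the Plotkin bound.


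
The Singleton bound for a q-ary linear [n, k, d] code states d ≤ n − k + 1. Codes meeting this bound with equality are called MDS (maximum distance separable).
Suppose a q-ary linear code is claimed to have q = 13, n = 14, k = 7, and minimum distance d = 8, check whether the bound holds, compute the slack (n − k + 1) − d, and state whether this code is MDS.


Singleton RHS = n − k + 1 = 8, slack = 0, bound satisfied, MDS.

Singleton bound: d ≤ n − k + 1.
Here n = 14, k = 7, so n − k + 1 = 8.
Given d = 8, check d ≤ 8: YES.
Slack = (n − k + 1) − d = 0.
The code is MDS (slack = 0).
Description: the claimed parameters are [14, 7, 8]_13; such a code would be MDS (meets Singleton bound).


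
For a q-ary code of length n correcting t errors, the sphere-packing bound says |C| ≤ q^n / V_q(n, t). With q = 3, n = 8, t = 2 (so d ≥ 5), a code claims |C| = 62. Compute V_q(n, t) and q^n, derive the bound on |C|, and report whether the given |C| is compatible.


V_q(n, t) = 129, q^n = 6561, Hamming bound = 50, |C| = 62 > bound (violated).

Step 1: Compute V_q(n, t) = Σ_{j=0}^2 C(n, j) (q−1)^j.
  j = 0: C(8,0)·(2)^0 = 1·1 = 1.
  j = 1: C(8,1)·(2)^1 = 8·2 = 16.
  j = 2: C(8,2)·(2)^2 = 28·4 = 112.
  V_q(n, t) = 1 + 16 + 112 = 129.
Step 2: q^n = 3^8 = 6561.
Step 3: Hamming bound ⌊q^n / V_q(n,t)⌋ = ⌊6561/129⌋ = 50.
Step 4: Compare |C| = 62 to 50: violated.
The claimed |C| lies above the Hamming bound, so no 3-ary code of length 8 with d ≥ 5 can have 62 codewords.


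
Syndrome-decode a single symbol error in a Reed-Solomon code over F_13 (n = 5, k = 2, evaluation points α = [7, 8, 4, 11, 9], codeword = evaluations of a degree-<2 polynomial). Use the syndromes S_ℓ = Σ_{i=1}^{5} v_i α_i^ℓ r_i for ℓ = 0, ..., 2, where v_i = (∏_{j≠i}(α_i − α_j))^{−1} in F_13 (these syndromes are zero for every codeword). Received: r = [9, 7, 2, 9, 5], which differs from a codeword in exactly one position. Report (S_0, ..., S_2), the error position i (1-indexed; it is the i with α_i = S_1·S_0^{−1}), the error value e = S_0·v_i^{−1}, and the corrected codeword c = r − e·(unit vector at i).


S = (5, 3, 7), error at position 4, error magnitude e = 8, c = [9, 7, 2, 1, 5].

Step 1: column multipliers v_i = (∏_{j≠i}(α_i − α_j))^{−1} mod 13.
  i = 1 (α = 7): (7−8)(7−4)(7−11)(7−9) = (−1)·3·(−4)·(−2) = −24 ≡ 2, so v_1 = 2^{−1} = 7 (mod 13).
  i = 2 (α = 8): (8−7)(8−4)(8−11)(8−9) = 1·4·(−3)·(−1) = 12 ≡ 12, so v_2 = 12^{−1} = 12 (mod 13).
  i = 3 (α = 4): (4−7)(4−8)(4−11)(4−9) = (−3)·(−4)·(−7)·(−5) = 420 ≡ 4, so v_3 = 4^{−1} = 10 (mod 13).
  i = 4 (α = 11): (11−7)(11−8)(11−4)(11−9) = 4·3·7·2 = 168 ≡ 12, so v_4 = 12^{−1} = 12 (mod 13).
  i = 5 (α = 9): (9−7)(9−8)(9−4)(9−11) = 2·1·5·(−2) = −20 ≡ 6, so v_5 = 6^{−1} = 11 (mod 13).
  v = [7, 12, 10, 12, 11].
Step 2: syndromes of r = [9, 7, 2, 9, 5] (all sums mod 13).
  S_0 = Σ v_i r_i = 7·9 + 12·7 + 10·2 + 12·9 + 11·5 = 330 ≡ 5.
  S_1 = Σ v_i α_i r_i = 7·7·9 + 12·8·7 + 10·4·2 + 12·11·9 + 11·9·5 = 2876 ≡ 3.
  α_i^2 mod 13 = [10, 12, 3, 4, 3].
  S_2 = Σ v_i α_i^2 r_i = 7·10·9 + 12·12·7 + 10·3·2 + 12·4·9 + 11·3·5 = 2295 ≡ 7.
  S = (5, 3, 7) ≠ 0, so r is not a codeword (an error is present).
Step 3: locate the error. For a single error e at position i, S_ℓ = v_i·e·α_i^ℓ, so α_err = S_1/S_0.
  S_0^{−1} = 5^{−1} = 8 (mod 13), so α_err = 3·8 = 24 ≡ 11 = α_4. Error position i = 4.
  Consistency check: S_2/S_1 = 7·9 = 63 ≡ 11 = α_err ✓ (single-error assumption holds).
Step 4: error magnitude e = S_0/v_4 = S_0·∏_{j≠4}(α_4 − α_j) = 5·12 = 60 ≡ 8 (mod 13).
Step 5: correct position 4: c_4 = r_4 − e = 9 − 8 ≡ 1 (mod 13). Hence c = [9, 7, 2, 1, 5].
  Check: interpolating c through the α_i gives m(x) = 10 + 11·x (degree < 2) with m(α_i) = c_i for every i, so c is indeed a codeword.


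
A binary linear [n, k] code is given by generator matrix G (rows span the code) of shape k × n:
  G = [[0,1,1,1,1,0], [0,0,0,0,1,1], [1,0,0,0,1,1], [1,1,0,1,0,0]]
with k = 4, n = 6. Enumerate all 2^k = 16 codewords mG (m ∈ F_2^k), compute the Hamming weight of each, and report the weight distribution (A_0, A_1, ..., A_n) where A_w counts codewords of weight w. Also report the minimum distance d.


Weight distribution: A_0 = 1, A_1 = 1, A_2 = 4, A_3 = 4, A_4 = 3, A_5 = 3. Minimum distance d = 1.

Enumerate all 2^4 = 16 messages m ∈ F_2^4.
For each, compute codeword c = mG in F_2^6, then tally its weight.
  m = 0000 → c = 000000, weight = 0.
  m = 1000 → c = 011110, weight = 4.
  m = 0100 → c = 000011, weight = 2.
  m = 1100 → c = 011101, weight = 4.
  m = 0010 → c = 100011, weight = 3.
  m = 1010 → c = 111101, weight = 5.
  m = 0110 → c = 100000, weight = 1.
  m = 1110 → c = 111110, weight = 5.
  m = 0001 → c = 110100, weight = 3.
  m = 1001 → c = 101010, weight = 3.
  m = 0101 → c = 110111, weight = 5.
  m = 1101 → c = 101001, weight = 3.
  m = 0011 → c = 010111, weight = 4.
  m = 1011 → c = 001001, weight = 2.
  m = 0111 → c = 010100, weight = 2.
  m = 1111 → c = 001010, weight = 2.
Tally weights:
  weight 0: 1 codewords.
  weight 1: 1 codewords.
  weight 2: 4 codewords.
  weight 3: 4 codewords.
  weight 4: 3 codewords.
  weight 5: 3 codewords.
Minimum distance d = smallest w > 0 with A_w > 0 = 1.
Sanity: Σ A_w = 16 = 2^4 = 16 ✓.
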